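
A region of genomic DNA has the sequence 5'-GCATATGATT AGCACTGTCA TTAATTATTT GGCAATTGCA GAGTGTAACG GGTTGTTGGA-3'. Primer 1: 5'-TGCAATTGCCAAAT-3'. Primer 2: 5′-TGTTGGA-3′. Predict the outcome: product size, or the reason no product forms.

No product — the primers' 3' ends point away from each other.

Primer 1 (TGCAATTGCCAAAT) has reverse complement ATTTGGCAATTGCA, which matches the top strand at positions 27–40; primer 1 anneals to the top strand there with its 3' end pointing upstream toward position 27.
Primer 2 (TGTTGGA) matches the top strand directly at positions 54–60; it anneals to the bottom strand with its 3' end pointing downstream toward position 60.
The 3' ends diverge (primer 1 extends toward position 1, primer 2 toward position 60), so the primers never converge on a shared product.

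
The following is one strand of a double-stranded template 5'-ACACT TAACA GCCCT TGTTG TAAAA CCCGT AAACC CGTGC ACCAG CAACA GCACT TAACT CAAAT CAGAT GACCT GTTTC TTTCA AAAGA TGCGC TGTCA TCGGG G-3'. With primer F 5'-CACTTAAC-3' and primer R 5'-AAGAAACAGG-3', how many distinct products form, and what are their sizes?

The forward primer CACTTAAC matches the top strand at positions 2–9, 52–59.
The reverse primer's reverse complement is CCTGTTTCTT, matching at positions 73–82.
Each forward site pairs with the reverse site to give a product ending at position 82: sizes 81, 31 bp.

Two products: 81 bp, 31 bp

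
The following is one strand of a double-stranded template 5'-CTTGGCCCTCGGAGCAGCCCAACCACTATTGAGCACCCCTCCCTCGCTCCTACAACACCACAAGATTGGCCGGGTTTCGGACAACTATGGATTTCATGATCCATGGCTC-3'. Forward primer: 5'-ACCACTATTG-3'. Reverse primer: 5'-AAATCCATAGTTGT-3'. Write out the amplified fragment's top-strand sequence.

The forward primer matches the template at positions 22–31.
The reverse primer's reverse complement is ACAACTATGGATTT, which matches the template at positions 81–94.
The product is the template from position 22 through 94 (73 bp).

5'-ACCACTATTGAGCACCCCTCCCTCGCTCCTACAACACCACAAGATTGGCCGGGTTTCGGACAACTATGGATTT-3'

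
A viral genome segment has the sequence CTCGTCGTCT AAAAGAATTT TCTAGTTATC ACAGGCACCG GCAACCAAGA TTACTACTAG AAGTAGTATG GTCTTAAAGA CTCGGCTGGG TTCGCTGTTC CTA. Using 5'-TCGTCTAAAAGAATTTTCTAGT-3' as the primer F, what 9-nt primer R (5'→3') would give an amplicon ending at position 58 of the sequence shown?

The forward primer binds at positions 5–26; the product's 3' end on the top strand is position 58.
The reverse primer anneals to the top strand over positions 50–58, i.e. to ATTACTACT.
Its sequence written 5'→3' is the reverse complement: AGTAGTAAT.

5'-AGTAGTAAT-3'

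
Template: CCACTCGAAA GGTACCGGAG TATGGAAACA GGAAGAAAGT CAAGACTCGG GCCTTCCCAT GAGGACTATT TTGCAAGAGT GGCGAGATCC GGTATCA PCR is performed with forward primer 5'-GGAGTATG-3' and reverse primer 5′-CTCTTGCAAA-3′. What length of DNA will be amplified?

63 bp

Forward primer GGAGTATG is found on the top strand at positions 17–24.
The reverse primer's reverse complement is TTTGCAAGAG, which matches the template at positions 70–79.
Product length = (reverse-primer end) − (forward-primer start) + 1 = 79 − 17 + 1 = 63 bp.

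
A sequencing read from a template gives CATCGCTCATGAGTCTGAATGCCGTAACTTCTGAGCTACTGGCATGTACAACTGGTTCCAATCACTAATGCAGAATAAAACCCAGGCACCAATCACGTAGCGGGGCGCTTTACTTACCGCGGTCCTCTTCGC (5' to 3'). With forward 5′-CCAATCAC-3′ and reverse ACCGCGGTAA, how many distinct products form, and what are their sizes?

Two products: 66 bp, 35 bp

The forward primer CCAATCAC matches the top strand at positions 58–65, 89–96.
The reverse primer's reverse complement is TTACCGCGGT, matching at positions 114–123.
Each forward site pairs with the reverse site to give a product ending at position 123: sizes 66, 35 bp.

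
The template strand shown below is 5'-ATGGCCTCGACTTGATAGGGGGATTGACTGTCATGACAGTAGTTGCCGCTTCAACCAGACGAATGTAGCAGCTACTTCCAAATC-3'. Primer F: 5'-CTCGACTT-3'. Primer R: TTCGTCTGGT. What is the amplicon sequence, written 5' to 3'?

Scanning the template, CTCGACTT occurs at positions 6–13; this primer anneals to the bottom strand there with its 3' end pointing downstream.
The reverse primer's reverse complement is ACCAGACGAA, which matches the template at positions 54–63.
The product is the template from position 6 through 63 (58 bp).

5'-CTCGACTTGATAGGGGGATTGACTGTCATGACAGTAGTTGCCGCTTCAACCAGACGAA-3'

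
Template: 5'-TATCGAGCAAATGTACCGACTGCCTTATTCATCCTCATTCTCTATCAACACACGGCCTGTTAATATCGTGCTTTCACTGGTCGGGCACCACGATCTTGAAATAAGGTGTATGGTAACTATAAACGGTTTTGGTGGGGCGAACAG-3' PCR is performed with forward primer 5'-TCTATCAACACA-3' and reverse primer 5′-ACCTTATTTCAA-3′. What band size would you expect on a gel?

Forward primer TCTATCAACACA is found on the top strand at positions 41–52.
Reverse complement of the reverse primer: TTGAAATAAGGT. This occurs on the top strand at positions 96–107.
The product runs from position 41 to position 107, so its length is 107 − 41 + 1 = 67 bp.

67 bp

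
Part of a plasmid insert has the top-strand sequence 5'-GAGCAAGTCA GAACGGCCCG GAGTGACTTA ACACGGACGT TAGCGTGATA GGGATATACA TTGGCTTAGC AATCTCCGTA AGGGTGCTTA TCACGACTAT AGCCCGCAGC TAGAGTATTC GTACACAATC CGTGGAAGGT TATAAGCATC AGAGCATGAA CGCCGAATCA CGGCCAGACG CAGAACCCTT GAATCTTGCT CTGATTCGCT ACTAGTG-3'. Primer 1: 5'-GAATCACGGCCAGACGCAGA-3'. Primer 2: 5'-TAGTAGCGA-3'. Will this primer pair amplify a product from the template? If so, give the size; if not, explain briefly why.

Primer 1 (GAATCACGGCCAGACGCAGA) matches the top strand at positions 165–184; it acts as a forward primer.
Primer 2's reverse complement is TCGCTACTA, matching the top strand at positions 206–214; it acts as a reverse primer.
The 3' ends face each other across positions 165–214, giving a 50 bp product.

Yes — a 50 bp product.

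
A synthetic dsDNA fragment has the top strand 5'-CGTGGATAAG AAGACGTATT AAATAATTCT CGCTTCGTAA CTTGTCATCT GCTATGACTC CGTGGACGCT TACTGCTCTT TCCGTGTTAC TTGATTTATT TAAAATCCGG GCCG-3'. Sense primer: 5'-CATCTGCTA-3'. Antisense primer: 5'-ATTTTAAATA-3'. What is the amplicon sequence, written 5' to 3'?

5'-CATCTGCTATGACTCCGTGGACGCTTACTGCTCTTTCCGTGTTACTTGATTTATTTAAAAT-3'

Forward primer CATCTGCTA is found on the top strand at positions 46–54.
Reverse complement of the reverse primer: TATTTAAAAT. This occurs on the top strand at positions 97–106.
The product is the template from position 46 through 106 (61 bp).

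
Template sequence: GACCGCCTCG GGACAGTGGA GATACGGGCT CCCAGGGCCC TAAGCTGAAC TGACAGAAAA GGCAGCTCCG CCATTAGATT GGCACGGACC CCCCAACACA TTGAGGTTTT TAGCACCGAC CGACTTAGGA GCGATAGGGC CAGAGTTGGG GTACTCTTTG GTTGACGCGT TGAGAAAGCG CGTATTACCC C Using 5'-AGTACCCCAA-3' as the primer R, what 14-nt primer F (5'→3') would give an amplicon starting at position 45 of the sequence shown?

The reverse primer's reverse complement TTGGGGTACT matches the template at positions 146–155; the product starts at position 45.
The forward primer is identical to the top strand over positions 45–58: CTGAACTGACAGAA.

5'-CTGAACTGACAGAA-3'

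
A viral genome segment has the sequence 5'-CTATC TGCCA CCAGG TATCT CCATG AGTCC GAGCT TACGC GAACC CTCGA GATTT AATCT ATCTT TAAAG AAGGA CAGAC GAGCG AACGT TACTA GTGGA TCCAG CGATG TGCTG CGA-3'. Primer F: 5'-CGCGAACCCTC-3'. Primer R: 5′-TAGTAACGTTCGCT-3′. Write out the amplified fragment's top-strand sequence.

The forward primer matches the template at positions 38–48.
The reverse primer's reverse complement is AGCGAACGTTACTA, which matches the template at positions 82–95.
The product is the template from position 38 through 95 (58 bp).

5'-CGCGAACCCTCGAGATTTAATCTATCTTTAAAGAAGGACAGACGAGCGAACGTTACTA-3'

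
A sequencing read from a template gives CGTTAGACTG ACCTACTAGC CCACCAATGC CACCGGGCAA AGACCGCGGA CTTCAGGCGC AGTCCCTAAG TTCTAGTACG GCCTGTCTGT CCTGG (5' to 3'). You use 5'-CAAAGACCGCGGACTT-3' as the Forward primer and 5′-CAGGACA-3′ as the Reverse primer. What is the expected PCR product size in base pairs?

57 bp

The forward primer matches the template at positions 38–53.
The reverse primer's reverse complement is TGTCCTG, which matches the template at positions 88–94.
Amplicon spans positions 38–94: 57 bp.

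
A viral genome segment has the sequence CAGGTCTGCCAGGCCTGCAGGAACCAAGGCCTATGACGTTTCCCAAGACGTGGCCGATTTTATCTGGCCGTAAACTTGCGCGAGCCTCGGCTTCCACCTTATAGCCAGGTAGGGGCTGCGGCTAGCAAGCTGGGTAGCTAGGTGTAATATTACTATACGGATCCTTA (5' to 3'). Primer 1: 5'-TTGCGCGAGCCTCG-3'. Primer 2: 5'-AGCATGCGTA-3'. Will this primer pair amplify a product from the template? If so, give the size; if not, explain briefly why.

Primer 2 (AGCATGCGTA) does not match the top strand, and its reverse complement TACGCATGCT does not match either.
With no annealing site for primer 2, no amplification occurs.

No product — primer 2 has no binding site in the template.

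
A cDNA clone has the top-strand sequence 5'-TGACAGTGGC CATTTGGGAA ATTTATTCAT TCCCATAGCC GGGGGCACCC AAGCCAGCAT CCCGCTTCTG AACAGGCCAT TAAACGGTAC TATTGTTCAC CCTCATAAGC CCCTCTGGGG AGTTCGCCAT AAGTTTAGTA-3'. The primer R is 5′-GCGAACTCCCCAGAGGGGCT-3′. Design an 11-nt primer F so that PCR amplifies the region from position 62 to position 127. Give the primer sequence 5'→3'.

The reverse primer's reverse complement AGCCCCTCTGGGGAGTTCGC matches the template at positions 108–127; the product starts at position 62.
The forward primer is identical to the top strand over positions 62–72: CCGCTTCTGAA.

5'-CCGCTTCTGAA-3'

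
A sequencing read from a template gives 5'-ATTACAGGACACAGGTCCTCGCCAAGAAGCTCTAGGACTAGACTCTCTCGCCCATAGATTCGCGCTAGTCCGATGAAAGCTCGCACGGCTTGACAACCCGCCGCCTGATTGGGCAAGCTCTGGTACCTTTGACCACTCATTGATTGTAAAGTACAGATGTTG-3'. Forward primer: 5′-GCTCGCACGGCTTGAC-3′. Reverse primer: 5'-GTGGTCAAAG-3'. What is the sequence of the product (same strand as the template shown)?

5'-GCTCGCACGGCTTGACAACCCGCCGCCTGATTGGGCAAGCTCTGGTACCTTTGACCAC-3'

Forward primer GCTCGCACGGCTTGAC is found on the top strand at positions 79–94.
Reverse complement of the reverse primer: CTTTGACCAC. This occurs on the top strand at positions 127–136.
The product is the template from position 79 through 136 (58 bp).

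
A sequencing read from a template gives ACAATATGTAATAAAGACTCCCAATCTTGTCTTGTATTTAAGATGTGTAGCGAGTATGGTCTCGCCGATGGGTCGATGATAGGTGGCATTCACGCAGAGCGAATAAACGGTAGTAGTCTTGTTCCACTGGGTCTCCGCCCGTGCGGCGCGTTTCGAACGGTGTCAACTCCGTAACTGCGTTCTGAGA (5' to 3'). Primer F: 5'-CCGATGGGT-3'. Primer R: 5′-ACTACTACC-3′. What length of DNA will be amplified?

53 bp

Scanning the template, CCGATGGGT occurs at positions 65–73; this primer anneals to the bottom strand there with its 3' end pointing downstream.
Reverse complement of the reverse primer: GGTAGTAGT. This occurs on the top strand at positions 109–117.
Product length = (reverse-primer end) − (forward-primer start) + 1 = 117 − 65 + 1 = 53 bp.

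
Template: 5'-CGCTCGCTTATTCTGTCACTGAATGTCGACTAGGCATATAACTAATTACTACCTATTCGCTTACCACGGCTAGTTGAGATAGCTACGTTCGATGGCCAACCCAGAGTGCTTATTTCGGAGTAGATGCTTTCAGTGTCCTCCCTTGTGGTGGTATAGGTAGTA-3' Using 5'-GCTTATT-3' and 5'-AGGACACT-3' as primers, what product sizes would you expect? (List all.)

The forward primer GCTTATT matches the top strand at positions 6–12, 108–114.
The reverse primer's reverse complement is AGTGTCCT, matching at positions 132–139.
Each forward site pairs with the reverse site to give a product ending at position 139: sizes 134, 32 bp.

134 bp, 32 bp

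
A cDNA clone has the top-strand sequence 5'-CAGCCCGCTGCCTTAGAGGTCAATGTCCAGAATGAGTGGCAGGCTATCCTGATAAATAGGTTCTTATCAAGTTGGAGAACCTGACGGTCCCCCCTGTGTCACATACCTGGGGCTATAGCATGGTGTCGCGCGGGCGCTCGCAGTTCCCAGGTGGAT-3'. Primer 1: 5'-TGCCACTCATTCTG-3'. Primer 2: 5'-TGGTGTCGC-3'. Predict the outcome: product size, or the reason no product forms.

Primer 1 (TGCCACTCATTCTG) has reverse complement CAGAATGAGTGGCA, which matches the top strand at positions 28–41; primer 1 anneals to the top strand there with its 3' end pointing upstream toward position 28.
Primer 2 (TGGTGTCGC) matches the top strand directly at positions 121–129; it anneals to the bottom strand with its 3' end pointing downstream toward position 129.
The 3' ends diverge (primer 1 extends toward position 1, primer 2 toward position 156), so the primers never converge on a shared product.

No product — the primers' 3' ends point away from each other.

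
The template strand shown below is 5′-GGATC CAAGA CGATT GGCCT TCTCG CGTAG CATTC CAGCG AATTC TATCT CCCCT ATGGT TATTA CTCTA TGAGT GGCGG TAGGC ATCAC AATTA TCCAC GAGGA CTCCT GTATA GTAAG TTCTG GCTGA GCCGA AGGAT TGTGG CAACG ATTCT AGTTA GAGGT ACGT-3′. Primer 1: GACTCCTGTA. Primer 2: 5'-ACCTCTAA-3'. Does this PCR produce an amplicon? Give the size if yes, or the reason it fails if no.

Yes — a 62 bp product.

Primer 1 (GACTCCTGTA) matches the top strand at positions 104–113; it acts as a forward primer.
Primer 2's reverse complement is TTAGAGGT, matching the top strand at positions 158–165; it acts as a reverse primer.
The 3' ends face each other across positions 104–165, giving a 62 bp product.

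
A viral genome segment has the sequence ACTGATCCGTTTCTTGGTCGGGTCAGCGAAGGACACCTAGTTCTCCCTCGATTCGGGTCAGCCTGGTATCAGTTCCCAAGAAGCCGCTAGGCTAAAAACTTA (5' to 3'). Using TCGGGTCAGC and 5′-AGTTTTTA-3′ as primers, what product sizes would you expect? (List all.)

83 bp, 48 bp

The forward primer TCGGGTCAGC matches the top strand at positions 18–27, 53–62.
The reverse primer's reverse complement is TAAAAACT, matching at positions 93–100.
Each forward site pairs with the reverse site to give a product ending at position 100: sizes 83, 48 bp.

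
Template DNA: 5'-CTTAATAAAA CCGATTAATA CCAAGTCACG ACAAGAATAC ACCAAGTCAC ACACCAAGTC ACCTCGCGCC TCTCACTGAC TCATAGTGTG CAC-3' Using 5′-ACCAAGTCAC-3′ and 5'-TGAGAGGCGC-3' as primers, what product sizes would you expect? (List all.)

The forward primer ACCAAGTCAC matches the top strand at positions 20–29, 41–50, 53–62.
The reverse primer's reverse complement is GCGCCTCTCA, matching at positions 66–75.
Each forward site pairs with the reverse site to give a product ending at position 75: sizes 56, 35, 23 bp.

56 bp, 35 bp, 23 bp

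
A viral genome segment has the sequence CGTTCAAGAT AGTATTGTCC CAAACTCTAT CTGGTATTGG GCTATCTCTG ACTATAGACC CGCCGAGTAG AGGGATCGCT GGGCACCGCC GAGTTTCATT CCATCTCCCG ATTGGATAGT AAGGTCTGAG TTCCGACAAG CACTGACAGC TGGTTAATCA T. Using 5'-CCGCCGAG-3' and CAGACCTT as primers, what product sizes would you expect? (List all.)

69 bp, 43 bp

The forward primer CCGCCGAG matches the top strand at positions 60–67, 86–93.
The reverse primer's reverse complement is AAGGTCTG, matching at positions 121–128.
Each forward site pairs with the reverse site to give a product ending at position 128: sizes 69, 43 bp.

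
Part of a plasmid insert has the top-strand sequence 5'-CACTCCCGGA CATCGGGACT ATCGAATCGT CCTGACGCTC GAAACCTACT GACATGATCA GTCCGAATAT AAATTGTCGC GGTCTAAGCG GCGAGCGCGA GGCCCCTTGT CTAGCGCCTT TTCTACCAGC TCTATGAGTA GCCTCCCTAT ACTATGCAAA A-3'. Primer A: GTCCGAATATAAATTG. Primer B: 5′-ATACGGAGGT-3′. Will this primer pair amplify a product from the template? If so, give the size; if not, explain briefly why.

Primer B (ATACGGAGGT) does not match the top strand, and its reverse complement ACCTCCGTAT does not match either.
With no annealing site for primer B, no amplification occurs.

No product — primer B has no binding site in the template.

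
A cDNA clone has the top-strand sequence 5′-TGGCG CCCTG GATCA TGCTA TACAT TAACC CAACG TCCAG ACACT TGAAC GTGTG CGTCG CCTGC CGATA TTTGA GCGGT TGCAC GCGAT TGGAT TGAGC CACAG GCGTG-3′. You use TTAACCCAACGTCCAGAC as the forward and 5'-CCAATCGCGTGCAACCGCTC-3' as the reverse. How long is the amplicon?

Forward primer TTAACCCAACGTCCAGAC is found on the top strand at positions 25–42.
Reverse complement of the reverse primer: GAGCGGTTGCACGCGATTGG. This occurs on the top strand at positions 74–93.
The product runs from position 25 to position 93, so its length is 93 − 25 + 1 = 69 bp.

69 bp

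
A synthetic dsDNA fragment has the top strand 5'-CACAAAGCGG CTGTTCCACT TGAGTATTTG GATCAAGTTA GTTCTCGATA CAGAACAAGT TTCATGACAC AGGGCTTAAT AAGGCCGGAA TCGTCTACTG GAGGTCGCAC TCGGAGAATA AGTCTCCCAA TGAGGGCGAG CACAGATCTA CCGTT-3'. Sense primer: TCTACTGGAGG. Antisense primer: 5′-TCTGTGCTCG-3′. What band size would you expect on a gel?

Forward primer TCTACTGGAGG is found on the top strand at positions 94–104.
Reverse complement of the reverse primer: CGAGCACAGA. This occurs on the top strand at positions 137–146.
Amplicon spans positions 94–146: 53 bp.

53 bp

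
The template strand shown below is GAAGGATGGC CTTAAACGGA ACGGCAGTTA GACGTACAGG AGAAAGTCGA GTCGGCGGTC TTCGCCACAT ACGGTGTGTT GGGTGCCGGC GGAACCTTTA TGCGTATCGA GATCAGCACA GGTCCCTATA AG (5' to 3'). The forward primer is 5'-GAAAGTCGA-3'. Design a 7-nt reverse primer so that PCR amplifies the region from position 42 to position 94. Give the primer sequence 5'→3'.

The product's 3' end on the top strand is position 94.
The reverse primer anneals to the top strand over positions 88–94, i.e. to GGCGGAA.
Its sequence written 5'→3' is the reverse complement: TTCCGCC.

5'-TTCCGCC-3'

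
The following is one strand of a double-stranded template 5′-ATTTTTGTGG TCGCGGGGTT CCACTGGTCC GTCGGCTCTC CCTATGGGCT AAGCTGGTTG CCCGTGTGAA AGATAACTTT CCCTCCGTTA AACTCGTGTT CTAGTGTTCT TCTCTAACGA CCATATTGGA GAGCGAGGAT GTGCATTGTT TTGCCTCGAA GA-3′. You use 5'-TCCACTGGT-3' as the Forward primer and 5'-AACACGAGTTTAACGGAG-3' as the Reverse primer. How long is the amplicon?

Scanning the template, TCCACTGGT occurs at positions 20–28; this primer anneals to the bottom strand there with its 3' end pointing downstream.
Taking the reverse complement of AACACGAGTTTAACGGAG gives CTCCGTTAAACTCGTGTT, found at positions 83–100 on the template; the primer anneals here to the top strand with its 3' end pointing upstream.
The product runs from position 20 to position 100, so its length is 100 − 20 + 1 = 81 bp.

81 bp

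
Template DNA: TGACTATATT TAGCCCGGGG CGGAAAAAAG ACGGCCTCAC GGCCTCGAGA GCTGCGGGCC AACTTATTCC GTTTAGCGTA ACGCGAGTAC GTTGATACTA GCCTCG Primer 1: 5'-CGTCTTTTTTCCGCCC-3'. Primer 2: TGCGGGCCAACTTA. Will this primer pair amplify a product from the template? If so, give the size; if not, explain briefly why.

Primer 1 (CGTCTTTTTTCCGCCC) has reverse complement GGGCGGAAAAAAGACG, which matches the top strand at positions 18–33; primer 1 anneals to the top strand there with its 3' end pointing upstream toward position 18.
Primer 2 (TGCGGGCCAACTTA) matches the top strand directly at positions 53–66; it anneals to the bottom strand with its 3' end pointing downstream toward position 66.
The 3' ends diverge (primer 1 extends toward position 1, primer 2 toward position 106), so the primers never converge on a shared product.

No product — the primers' 3' ends point away from each other.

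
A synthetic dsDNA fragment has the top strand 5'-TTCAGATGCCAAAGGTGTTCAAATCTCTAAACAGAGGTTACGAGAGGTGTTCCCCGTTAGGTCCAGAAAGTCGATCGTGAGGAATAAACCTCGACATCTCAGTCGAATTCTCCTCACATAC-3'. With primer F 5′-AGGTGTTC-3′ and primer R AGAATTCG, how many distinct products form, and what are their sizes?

The forward primer AGGTGTTC matches the top strand at positions 13–20, 45–52.
The reverse primer's reverse complement is CGAATTCT, matching at positions 104–111.
Each forward site pairs with the reverse site to give a product ending at position 111: sizes 99, 67 bp.

Two products: 99 bp, 67 bp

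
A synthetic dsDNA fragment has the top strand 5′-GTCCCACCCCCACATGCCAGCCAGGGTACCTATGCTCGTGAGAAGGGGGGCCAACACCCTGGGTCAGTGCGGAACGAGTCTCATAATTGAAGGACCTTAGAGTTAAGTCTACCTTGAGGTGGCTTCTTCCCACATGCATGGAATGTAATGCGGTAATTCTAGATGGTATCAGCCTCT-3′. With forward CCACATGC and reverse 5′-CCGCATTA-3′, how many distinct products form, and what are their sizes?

Two products: 144 bp, 24 bp

The forward primer CCACATGC matches the top strand at positions 10–17, 130–137.
The reverse primer's reverse complement is TAATGCGG, matching at positions 146–153.
Each forward site pairs with the reverse site to give a product ending at position 153: sizes 144, 24 bp.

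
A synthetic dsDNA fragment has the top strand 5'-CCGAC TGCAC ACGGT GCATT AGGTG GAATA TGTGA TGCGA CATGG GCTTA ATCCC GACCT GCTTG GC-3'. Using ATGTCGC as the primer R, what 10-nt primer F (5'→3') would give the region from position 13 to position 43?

The reverse primer's reverse complement GCGACAT matches the template at positions 37–43; the product starts at position 13.
The forward primer is identical to the top strand over positions 13–22: GGTGCATTAG.

5'-GGTGCATTAG-3'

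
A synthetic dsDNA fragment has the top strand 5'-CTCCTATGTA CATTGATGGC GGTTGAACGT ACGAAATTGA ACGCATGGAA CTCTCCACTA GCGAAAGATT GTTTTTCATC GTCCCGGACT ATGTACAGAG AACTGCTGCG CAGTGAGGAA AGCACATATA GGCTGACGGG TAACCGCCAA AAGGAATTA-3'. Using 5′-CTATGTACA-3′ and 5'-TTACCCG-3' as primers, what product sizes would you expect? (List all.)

140 bp, 55 bp

The forward primer CTATGTACA matches the top strand at positions 4–12, 89–97.
The reverse primer's reverse complement is CGGGTAA, matching at positions 137–143.
Each forward site pairs with the reverse site to give a product ending at position 143: sizes 140, 55 bp.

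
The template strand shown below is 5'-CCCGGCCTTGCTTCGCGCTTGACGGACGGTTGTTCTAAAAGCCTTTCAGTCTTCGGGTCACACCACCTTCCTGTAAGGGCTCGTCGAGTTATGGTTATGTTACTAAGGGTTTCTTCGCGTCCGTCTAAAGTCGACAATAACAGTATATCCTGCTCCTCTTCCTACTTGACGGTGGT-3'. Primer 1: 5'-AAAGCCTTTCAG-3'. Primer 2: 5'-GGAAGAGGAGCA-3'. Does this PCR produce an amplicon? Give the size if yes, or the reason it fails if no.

Primer 1 (AAAGCCTTTCAG) matches the top strand at positions 38–49; it acts as a forward primer.
Primer 2's reverse complement is TGCTCCTCTTCC, matching the top strand at positions 151–162; it acts as a reverse primer.
The 3' ends face each other across positions 38–162, giving a 125 bp product.

Yes — a 125 bp product.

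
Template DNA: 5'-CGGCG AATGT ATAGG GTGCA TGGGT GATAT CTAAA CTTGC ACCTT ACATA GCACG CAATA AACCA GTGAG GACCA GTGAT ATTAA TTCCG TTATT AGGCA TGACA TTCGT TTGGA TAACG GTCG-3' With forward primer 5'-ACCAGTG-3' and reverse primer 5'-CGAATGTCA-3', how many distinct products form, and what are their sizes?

Two products: 48 bp, 38 bp

The forward primer ACCAGTG matches the top strand at positions 62–68, 72–78.
The reverse primer's reverse complement is TGACATTCG, matching at positions 101–109.
Each forward site pairs with the reverse site to give a product ending at position 109: sizes 48, 38 bp.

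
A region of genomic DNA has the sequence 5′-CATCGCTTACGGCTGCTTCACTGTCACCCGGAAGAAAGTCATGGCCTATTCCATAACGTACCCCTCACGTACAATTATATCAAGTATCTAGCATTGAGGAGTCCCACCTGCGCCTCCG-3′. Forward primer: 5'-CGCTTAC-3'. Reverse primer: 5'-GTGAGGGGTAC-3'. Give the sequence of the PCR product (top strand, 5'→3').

Scanning the template, CGCTTAC occurs at positions 4–10; this primer anneals to the bottom strand there with its 3' end pointing downstream.
Reverse complement of the reverse primer: GTACCCCTCAC. This occurs on the top strand at positions 58–68.
The product is the template from position 4 through 68 (65 bp).

5'-CGCTTACGGCTGCTTCACTGTCACCCGGAAGAAAGTCATGGCCTATTCCATAACGTACCCCTCAC-3'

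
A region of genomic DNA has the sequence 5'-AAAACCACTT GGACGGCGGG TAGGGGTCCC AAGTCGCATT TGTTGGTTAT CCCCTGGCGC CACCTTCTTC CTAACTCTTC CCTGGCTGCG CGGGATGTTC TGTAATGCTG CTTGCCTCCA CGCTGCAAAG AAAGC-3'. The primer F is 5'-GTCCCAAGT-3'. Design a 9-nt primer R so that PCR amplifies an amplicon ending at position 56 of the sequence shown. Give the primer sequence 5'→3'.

5'-CAGGGGATA-3'

The forward primer binds at positions 26–34; the product's 3' end on the top strand is position 56.
The reverse primer anneals to the top strand over positions 48–56, i.e. to TATCCCCTG.
Its sequence written 5'→3' is the reverse complement: CAGGGGATA.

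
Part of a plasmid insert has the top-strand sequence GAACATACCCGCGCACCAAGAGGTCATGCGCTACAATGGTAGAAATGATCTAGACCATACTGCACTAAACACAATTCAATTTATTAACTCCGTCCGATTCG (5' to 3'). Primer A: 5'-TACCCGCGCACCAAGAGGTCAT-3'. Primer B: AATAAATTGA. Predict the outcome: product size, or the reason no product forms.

Yes — an 80 bp product.

Primer A (TACCCGCGCACCAAGAGGTCAT) matches the top strand at positions 6–27; it acts as a forward primer.
Primer B's reverse complement is TCAATTTATT, matching the top strand at positions 76–85; it acts as a reverse primer.
The 3' ends face each other across positions 6–85, giving an 80 bp product.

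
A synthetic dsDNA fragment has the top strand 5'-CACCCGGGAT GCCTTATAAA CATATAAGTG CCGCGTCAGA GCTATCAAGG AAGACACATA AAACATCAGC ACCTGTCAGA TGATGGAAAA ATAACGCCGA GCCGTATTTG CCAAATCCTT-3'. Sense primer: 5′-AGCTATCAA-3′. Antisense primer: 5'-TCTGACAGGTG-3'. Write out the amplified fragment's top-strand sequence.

Forward primer AGCTATCAA is found on the top strand at positions 40–48.
Reverse complement of the reverse primer: CACCTGTCAGA. This occurs on the top strand at positions 70–80.
The product is the template from position 40 through 80 (41 bp).

5'-AGCTATCAAGGAAGACACATAAAACATCAGCACCTGTCAGA-3'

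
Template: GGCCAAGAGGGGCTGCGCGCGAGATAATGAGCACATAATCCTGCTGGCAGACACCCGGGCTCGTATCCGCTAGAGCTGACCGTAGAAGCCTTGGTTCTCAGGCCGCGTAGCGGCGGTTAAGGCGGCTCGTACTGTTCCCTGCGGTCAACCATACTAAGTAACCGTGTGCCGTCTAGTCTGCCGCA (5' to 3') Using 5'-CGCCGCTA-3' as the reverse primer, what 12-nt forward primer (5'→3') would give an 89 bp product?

5'-ATGAGCACATAA-3'

The reverse primer's reverse complement TAGCGGCG matches the template at positions 108–115, so the product ends at position 115.
An 89 bp product then starts at position 115 − 89 + 1 = 27.
The forward primer is identical to the top strand there: ATGAGCACATAA.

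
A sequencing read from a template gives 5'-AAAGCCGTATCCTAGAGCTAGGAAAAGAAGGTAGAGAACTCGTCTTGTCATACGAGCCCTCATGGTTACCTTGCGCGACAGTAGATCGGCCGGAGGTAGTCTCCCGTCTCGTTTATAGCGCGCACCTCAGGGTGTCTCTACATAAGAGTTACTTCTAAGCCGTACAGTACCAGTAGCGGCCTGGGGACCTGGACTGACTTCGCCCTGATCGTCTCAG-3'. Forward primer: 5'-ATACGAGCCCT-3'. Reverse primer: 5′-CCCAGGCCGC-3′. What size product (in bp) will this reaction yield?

136 bp

Scanning the template, ATACGAGCCCT occurs at positions 50–60; this primer anneals to the bottom strand there with its 3' end pointing downstream.
Reverse complement of the reverse primer: GCGGCCTGGG. This occurs on the top strand at positions 176–185.
Product length = (reverse-primer end) − (forward-primer start) + 1 = 185 − 50 + 1 = 136 bp.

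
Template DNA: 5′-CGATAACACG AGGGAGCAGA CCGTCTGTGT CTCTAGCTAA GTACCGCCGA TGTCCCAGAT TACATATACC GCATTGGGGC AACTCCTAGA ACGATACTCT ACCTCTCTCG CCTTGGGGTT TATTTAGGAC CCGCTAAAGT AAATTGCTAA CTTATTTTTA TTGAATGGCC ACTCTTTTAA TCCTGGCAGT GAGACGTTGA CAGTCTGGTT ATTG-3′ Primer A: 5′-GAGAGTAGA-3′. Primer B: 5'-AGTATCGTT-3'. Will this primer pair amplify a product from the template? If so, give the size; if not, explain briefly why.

Primer A (GAGAGTAGA) does not match the top strand, and its reverse complement TCTACTCTC does not match either.
With no annealing site for primer A, no amplification occurs.

No product — primer A has no binding site in the template.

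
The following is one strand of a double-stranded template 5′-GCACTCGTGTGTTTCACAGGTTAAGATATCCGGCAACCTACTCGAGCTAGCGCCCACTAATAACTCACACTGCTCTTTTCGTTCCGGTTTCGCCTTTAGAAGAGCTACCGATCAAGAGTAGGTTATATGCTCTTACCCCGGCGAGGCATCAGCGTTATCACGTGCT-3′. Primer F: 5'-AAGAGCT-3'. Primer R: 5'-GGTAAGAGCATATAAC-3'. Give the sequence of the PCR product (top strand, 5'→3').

Forward primer AAGAGCT is found on the top strand at positions 100–106.
Taking the reverse complement of GGTAAGAGCATATAAC gives GTTATATGCTCTTACC, found at positions 122–137 on the template; the primer anneals here to the top strand with its 3' end pointing upstream.
The product is the template from position 100 through 137 (38 bp).

5'-AAGAGCTACCGATCAAGAGTAGGTTATATGCTCTTACC-3'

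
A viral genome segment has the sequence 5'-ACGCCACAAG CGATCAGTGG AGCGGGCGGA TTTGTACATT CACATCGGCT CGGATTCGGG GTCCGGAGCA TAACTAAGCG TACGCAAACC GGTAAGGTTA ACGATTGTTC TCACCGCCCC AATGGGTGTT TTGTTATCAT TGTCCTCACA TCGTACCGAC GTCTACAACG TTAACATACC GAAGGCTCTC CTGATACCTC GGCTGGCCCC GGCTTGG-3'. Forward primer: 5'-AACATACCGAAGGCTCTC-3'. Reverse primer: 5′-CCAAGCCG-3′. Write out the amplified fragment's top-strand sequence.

The forward primer matches the template at positions 173–190.
The reverse primer's reverse complement is CGGCTTGG, which matches the template at positions 210–217.
The product is the template from position 173 through 217 (45 bp).

5'-AACATACCGAAGGCTCTCCTGATACCTCGGCTGGCCCCGGCTTGG-3'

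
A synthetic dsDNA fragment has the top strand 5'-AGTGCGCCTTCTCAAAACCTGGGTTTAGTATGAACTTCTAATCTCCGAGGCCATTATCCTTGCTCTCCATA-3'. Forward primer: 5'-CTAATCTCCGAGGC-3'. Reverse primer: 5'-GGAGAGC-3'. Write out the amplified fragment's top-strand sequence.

Scanning the template, CTAATCTCCGAGGC occurs at positions 38–51; this primer anneals to the bottom strand there with its 3' end pointing downstream.
Reverse complement of the reverse primer: GCTCTCC. This occurs on the top strand at positions 62–68.
The product is the template from position 38 through 68 (31 bp).

5'-CTAATCTCCGAGGCCATTATCCTTGCTCTCC-3'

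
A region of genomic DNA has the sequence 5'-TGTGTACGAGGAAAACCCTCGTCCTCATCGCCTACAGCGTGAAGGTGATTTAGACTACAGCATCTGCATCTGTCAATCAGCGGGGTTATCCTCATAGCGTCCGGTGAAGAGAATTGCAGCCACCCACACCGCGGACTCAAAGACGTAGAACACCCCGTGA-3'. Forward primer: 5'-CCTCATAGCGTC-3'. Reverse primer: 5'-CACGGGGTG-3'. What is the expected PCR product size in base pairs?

Scanning the template, CCTCATAGCGTC occurs at positions 90–101; this primer anneals to the bottom strand there with its 3' end pointing downstream.
Taking the reverse complement of CACGGGGTG gives CACCCCGTG, found at positions 151–159 on the template; the primer anneals here to the top strand with its 3' end pointing upstream.
The product runs from position 90 to position 159, so its length is 159 − 90 + 1 = 70 bp.

70 bp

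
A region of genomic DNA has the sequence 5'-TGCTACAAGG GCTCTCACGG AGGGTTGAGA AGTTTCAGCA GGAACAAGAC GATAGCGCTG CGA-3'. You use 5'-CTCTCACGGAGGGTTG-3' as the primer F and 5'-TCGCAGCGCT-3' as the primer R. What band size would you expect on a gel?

The forward primer matches the template at positions 12–27.
The reverse primer's reverse complement is AGCGCTGCGA, which matches the template at positions 54–63.
Product length = (reverse-primer end) − (forward-primer start) + 1 = 63 − 12 + 1 = 52 bp.

52 bp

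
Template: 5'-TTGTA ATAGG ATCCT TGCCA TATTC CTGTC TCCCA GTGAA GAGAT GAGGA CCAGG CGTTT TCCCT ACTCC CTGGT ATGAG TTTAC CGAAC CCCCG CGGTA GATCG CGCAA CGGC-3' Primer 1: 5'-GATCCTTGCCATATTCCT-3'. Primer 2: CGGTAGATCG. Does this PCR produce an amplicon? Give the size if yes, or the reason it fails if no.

Primer 1 (GATCCTTGCCATATTCCT) matches the top strand at positions 10–27 (3' end points downstream).
Primer 2 (CGGTAGATCG) also matches the top strand directly, at positions 96–105 — its reverse complement CGATCTACCG is not present.
Both primers anneal to the bottom strand with 3' ends pointing the same way, so neither can prime synthesis back toward the other.

No product — both primers anneal to the same strand and extend in the same direction.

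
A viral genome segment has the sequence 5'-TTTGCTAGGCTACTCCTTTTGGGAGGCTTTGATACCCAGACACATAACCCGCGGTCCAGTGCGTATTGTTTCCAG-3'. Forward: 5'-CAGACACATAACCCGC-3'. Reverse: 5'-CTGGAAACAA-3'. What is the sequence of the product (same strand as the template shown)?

5'-CAGACACATAACCCGCGGTCCAGTGCGTATTGTTTCCAG-3'

The forward primer matches the template at positions 37–52.
Taking the reverse complement of CTGGAAACAA gives TTGTTTCCAG, found at positions 66–75 on the template; the primer anneals here to the top strand with its 3' end pointing upstream.
The product is the template from position 37 through 75 (39 bp).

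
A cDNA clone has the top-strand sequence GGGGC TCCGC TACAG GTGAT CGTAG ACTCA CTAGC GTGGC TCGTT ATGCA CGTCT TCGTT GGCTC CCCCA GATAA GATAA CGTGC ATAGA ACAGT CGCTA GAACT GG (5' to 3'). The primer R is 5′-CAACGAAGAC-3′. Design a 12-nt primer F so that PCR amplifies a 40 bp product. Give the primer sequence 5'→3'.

5'-GTAGACTCACTA-3'

The reverse primer's reverse complement GTCTTCGTTG matches the template at positions 52–61, so the product ends at position 61.
A 40 bp product then starts at position 61 − 40 + 1 = 22.
The forward primer is identical to the top strand there: GTAGACTCACTA.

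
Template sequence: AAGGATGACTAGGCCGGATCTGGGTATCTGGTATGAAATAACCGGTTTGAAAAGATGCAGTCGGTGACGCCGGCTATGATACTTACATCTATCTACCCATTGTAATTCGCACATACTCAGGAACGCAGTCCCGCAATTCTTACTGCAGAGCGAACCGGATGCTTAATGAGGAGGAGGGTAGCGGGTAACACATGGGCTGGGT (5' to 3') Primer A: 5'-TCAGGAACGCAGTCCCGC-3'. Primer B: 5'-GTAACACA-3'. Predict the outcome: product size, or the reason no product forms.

Primer A (TCAGGAACGCAGTCCCGC) matches the top strand at positions 117–134 (3' end points downstream).
Primer B (GTAACACA) also matches the top strand directly, at positions 185–192 — its reverse complement TGTGTTAC is not present.
Both primers anneal to the bottom strand with 3' ends pointing the same way, so neither can prime synthesis back toward the other.

No product — both primers anneal to the same strand and extend in the same direction.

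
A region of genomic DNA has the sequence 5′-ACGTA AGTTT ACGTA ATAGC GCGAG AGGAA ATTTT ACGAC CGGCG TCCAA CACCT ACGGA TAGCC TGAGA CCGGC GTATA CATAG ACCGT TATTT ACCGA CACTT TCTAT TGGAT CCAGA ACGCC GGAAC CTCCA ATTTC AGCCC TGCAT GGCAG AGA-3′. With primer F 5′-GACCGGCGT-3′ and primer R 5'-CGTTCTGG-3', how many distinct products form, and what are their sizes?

Two products: 86 bp, 55 bp

The forward primer GACCGGCGT matches the top strand at positions 38–46, 69–77.
The reverse primer's reverse complement is CCAGAACG, matching at positions 116–123.
Each forward site pairs with the reverse site to give a product ending at position 123: sizes 86, 55 bp.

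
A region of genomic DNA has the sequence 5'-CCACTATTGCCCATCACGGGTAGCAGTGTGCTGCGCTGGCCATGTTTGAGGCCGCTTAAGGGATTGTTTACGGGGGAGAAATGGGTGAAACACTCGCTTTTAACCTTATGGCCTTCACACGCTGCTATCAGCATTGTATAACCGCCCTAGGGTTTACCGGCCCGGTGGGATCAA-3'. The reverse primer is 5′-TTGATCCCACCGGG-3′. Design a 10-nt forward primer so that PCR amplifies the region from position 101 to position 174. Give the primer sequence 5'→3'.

5'-TAACCTTATG-3'

The reverse primer's reverse complement CCCGGTGGGATCAA matches the template at positions 161–174; the product starts at position 101.
The forward primer is identical to the top strand over positions 101–110: TAACCTTATG.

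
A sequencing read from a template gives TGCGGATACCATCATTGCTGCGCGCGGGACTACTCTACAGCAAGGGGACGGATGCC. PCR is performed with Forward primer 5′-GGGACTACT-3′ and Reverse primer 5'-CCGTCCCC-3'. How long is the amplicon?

26 bp

The forward primer matches the template at positions 26–34.
Taking the reverse complement of CCGTCCCC gives GGGGACGG, found at positions 44–51 on the template; the primer anneals here to the top strand with its 3' end pointing upstream.
Product length = (reverse-primer end) − (forward-primer start) + 1 = 51 − 26 + 1 = 26 bp.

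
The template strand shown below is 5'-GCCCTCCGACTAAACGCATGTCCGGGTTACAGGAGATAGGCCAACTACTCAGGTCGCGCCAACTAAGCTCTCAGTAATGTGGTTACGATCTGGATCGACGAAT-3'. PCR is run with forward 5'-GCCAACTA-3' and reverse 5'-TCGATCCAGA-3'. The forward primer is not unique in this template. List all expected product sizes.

The forward primer GCCAACTA matches the top strand at positions 40–47, 58–65.
The reverse primer's reverse complement is TCTGGATCGA, matching at positions 89–98.
Each forward site pairs with the reverse site to give a product ending at position 98: sizes 59, 41 bp.

59 bp, 41 bp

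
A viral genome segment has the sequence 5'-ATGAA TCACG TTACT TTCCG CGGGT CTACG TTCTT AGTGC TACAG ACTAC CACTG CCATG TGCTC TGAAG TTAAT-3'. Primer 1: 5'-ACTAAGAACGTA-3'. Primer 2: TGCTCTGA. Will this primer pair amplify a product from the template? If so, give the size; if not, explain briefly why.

No product — the primers' 3' ends point away from each other.

Primer 1 (ACTAAGAACGTA) has reverse complement TACGTTCTTAGT, which matches the top strand at positions 27–38; primer 1 anneals to the top strand there with its 3' end pointing upstream toward position 27.
Primer 2 (TGCTCTGA) matches the top strand directly at positions 61–68; it anneals to the bottom strand with its 3' end pointing downstream toward position 68.
The 3' ends diverge (primer 1 extends toward position 1, primer 2 toward position 75), so the primers never converge on a shared product.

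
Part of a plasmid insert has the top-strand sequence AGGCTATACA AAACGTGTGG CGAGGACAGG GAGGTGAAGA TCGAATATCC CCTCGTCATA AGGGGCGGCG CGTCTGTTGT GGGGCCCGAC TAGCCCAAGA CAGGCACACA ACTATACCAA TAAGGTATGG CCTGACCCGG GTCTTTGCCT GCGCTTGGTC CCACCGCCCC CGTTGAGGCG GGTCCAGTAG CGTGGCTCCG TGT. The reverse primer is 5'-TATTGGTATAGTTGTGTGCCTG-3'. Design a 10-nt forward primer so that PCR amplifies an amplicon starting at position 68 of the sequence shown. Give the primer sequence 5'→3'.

The reverse primer's reverse complement CAGGCACACAACTATACCAATA matches the template at positions 101–122; the product starts at position 68.
The forward primer is identical to the top strand over positions 68–77: GCGCGTCTGT.

5'-GCGCGTCTGT-3'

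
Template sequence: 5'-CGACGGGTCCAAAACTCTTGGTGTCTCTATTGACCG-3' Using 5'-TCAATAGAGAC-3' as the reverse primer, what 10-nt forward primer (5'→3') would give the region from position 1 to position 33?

5'-CGACGGGTCC-3'

The reverse primer's reverse complement GTCTCTATTGA matches the template at positions 23–33; the product starts at position 1.
The forward primer is identical to the top strand over positions 1–10: CGACGGGTCC.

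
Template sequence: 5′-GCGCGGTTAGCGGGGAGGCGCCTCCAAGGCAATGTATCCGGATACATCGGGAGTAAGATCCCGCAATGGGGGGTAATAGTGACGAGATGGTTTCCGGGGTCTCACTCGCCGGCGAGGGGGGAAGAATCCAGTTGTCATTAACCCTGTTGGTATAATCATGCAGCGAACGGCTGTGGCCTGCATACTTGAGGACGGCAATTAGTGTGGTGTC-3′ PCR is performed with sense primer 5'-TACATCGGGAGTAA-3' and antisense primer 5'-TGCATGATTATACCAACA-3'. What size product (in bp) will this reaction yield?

120 bp

Scanning the template, TACATCGGGAGTAA occurs at positions 43–56; this primer anneals to the bottom strand there with its 3' end pointing downstream.
The reverse primer's reverse complement is TGTTGGTATAATCATGCA, which matches the template at positions 145–162.
Amplicon spans positions 43–162: 120 bp.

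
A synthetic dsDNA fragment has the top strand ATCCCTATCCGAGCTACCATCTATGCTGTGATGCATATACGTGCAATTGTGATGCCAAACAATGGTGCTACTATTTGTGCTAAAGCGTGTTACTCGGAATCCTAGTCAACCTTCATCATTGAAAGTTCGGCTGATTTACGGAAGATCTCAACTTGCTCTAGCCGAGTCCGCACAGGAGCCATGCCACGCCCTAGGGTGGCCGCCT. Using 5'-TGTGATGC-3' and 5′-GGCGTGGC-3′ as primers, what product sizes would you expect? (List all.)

The forward primer TGTGATGC matches the top strand at positions 27–34, 48–55.
The reverse primer's reverse complement is GCCACGCC, matching at positions 183–190.
Each forward site pairs with the reverse site to give a product ending at position 190: sizes 164, 143 bp.

164 bp, 143 bp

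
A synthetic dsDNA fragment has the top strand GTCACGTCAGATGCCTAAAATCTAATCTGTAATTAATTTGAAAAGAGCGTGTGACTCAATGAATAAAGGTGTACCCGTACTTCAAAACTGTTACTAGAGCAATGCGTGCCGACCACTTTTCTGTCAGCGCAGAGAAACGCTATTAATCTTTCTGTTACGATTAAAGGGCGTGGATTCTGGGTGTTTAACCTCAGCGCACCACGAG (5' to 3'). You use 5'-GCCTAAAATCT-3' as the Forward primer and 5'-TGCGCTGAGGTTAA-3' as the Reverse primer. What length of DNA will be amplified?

The forward primer matches the template at positions 13–23.
Taking the reverse complement of TGCGCTGAGGTTAA gives TTAACCTCAGCGCA, found at positions 185–198 on the template; the primer anneals here to the top strand with its 3' end pointing upstream.
Amplicon spans positions 13–198: 186 bp.

186 bp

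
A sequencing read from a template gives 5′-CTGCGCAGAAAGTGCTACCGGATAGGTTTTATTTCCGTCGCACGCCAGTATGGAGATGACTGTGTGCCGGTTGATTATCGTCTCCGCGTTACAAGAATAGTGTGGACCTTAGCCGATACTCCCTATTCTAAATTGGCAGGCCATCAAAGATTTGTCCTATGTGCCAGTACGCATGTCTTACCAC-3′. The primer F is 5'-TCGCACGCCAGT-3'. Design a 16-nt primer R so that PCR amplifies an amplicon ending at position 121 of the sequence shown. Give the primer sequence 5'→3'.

5'-GAGTATCGGCTAAGGT-3'

The forward primer binds at positions 38–49; the product's 3' end on the top strand is position 121.
The reverse primer anneals to the top strand over positions 106–121, i.e. to ACCTTAGCCGATACTC.
Its sequence written 5'→3' is the reverse complement: GAGTATCGGCTAAGGT.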